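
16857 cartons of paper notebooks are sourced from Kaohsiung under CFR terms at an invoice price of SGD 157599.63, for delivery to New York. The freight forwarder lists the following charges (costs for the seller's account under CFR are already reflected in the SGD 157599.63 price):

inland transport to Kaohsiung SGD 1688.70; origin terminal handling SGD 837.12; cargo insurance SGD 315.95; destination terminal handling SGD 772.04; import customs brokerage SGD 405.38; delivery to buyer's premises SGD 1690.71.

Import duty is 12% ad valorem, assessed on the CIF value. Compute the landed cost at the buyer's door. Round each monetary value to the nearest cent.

Total landed cost: SGD 179733.58

CFR: the seller pays costs through ocean freight to the destination port, but not insurance.
Already in the invoice (seller's account under CFR): inland to port, origin terminal — exclude.
CIF value = CFR price + insurance = 157599.63 + 315.95 = 157915.58
Import duty = 157915.58 × 12% = 18949.87
Buyer bears: insurance 315.95 + destination terminal 772.04 + brokerage 405.38 + delivery 1690.71 + duty 18949.87 = 22133.95
Landed cost = invoice 157599.63 + 22133.95 = 179733.58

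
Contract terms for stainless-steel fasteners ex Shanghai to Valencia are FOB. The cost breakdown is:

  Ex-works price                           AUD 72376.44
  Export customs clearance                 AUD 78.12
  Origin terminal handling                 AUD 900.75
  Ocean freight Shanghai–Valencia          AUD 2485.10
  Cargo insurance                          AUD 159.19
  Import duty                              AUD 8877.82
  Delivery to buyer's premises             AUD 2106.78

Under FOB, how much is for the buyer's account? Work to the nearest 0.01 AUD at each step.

FOB: the seller bears costs until goods are on board at the origin port; the buyer bears freight, insurance and all costs thereafter.
Seller's account: goods 72376.44 + export clearance 78.12 + origin terminal 900.75 = 73355.31
Buyer's account: freight 2485.10 + insurance 159.19 + duty 8877.82 + delivery 2106.78 = 13628.89

Buyer's account: AUD 13628.89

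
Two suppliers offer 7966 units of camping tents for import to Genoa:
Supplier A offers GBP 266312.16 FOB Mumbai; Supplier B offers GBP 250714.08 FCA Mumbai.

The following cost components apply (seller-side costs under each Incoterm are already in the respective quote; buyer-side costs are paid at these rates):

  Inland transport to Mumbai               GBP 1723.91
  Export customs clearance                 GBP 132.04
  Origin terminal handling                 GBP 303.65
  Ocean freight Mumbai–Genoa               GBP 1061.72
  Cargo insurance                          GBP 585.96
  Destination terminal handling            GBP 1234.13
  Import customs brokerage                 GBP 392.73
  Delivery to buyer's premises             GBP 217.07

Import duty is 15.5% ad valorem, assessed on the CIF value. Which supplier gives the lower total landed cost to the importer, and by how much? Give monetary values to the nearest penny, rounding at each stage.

Supplier B is cheaper by GBP 17665.07

Supplier A (FOB):
CIF value = FOB price + freight + insurance = 266312.16 + 1061.72 + 585.96 = 267959.84
Import duty = 267959.84 × 15.5% = 41533.78
Buyer bears (A): 1061.72 + 585.96 + 1234.13 + 392.73 + 217.07 = 3491.61
Landed cost (A) = invoice 266312.16 + 3491.61 + duty 41533.78 = 311337.55
Supplier B (FCA):
CIF value = FCA price + origin terminal + freight + insurance = 250714.08 + 303.65 + 1061.72 + 585.96 = 252665.41
Import duty = 252665.41 × 15.5% = 39163.14
Buyer bears (B): 303.65 + 1061.72 + 585.96 + 1234.13 + 392.73 + 217.07 = 3795.26
Landed cost (B) = invoice 250714.08 + 3795.26 + duty 39163.14 = 293672.48
Difference = |311337.55 − 293672.48| = 17665.07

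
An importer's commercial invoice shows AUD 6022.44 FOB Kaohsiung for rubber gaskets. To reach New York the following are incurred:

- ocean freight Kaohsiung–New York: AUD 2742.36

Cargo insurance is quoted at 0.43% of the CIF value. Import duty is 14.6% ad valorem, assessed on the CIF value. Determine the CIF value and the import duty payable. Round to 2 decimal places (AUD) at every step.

Let C be the CIF value. C = FOB price + freight + 0.43% × C
C − 0.43% × C = 6022.44 + 2742.36
0.9957 × C = 8764.80
C = 8764.80 / 0.9957 = 8802.65
Insurance premium = 0.43% × 8802.65 = 37.85
Import duty = 8802.65 × 14.6% = 1285.19

CIF value: AUD 8802.65; import duty: AUD 1285.19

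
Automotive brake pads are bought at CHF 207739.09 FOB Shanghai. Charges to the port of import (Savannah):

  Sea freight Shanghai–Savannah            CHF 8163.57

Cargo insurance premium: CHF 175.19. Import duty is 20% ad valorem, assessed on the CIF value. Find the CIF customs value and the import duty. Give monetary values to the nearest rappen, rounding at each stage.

CIF value: CHF 216077.85; import duty: CHF 43215.57

CIF = FOB price + freight + insurance
CIF = 207739.09 + 8163.57 + 175.19 = 216077.85
Import duty = 216077.85 × 20% = 43215.57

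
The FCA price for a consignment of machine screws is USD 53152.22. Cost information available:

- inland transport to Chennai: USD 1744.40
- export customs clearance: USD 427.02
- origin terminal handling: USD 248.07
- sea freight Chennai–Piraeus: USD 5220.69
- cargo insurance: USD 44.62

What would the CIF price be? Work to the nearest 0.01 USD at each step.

CIF price: USD 58665.60

Not relevant to the conversion: export clearance, inland to port — on the seller under both FCA and CIF; already in the FCA price and stays in the CIF price.
From FCA to CIF, the seller additionally bears: origin terminal, freight, insurance.
CIF price = 53152.22 + 248.07 + 5220.69 + 44.62 = 58665.60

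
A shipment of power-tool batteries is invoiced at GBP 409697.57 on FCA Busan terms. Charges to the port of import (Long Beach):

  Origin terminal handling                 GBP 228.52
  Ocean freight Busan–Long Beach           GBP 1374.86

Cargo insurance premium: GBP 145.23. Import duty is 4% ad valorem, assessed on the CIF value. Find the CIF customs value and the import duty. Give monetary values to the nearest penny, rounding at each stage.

CIF = FCA price + pre-shipment costs + freight + insurance
CIF = 409697.57 + 228.52 + 1374.86 + 145.23 = 411446.18
Import duty = 411446.18 × 4% = 16457.85

CIF value: GBP 411446.18; import duty: GBP 16457.85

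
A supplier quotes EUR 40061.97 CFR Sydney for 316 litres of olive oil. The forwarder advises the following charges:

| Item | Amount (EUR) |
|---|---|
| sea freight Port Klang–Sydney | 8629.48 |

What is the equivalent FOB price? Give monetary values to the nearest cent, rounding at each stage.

From CFR to FOB, the seller no longer bears: freight.
FOB price = 40061.97 − 8629.48 = 31432.49

FOB price: EUR 31432.49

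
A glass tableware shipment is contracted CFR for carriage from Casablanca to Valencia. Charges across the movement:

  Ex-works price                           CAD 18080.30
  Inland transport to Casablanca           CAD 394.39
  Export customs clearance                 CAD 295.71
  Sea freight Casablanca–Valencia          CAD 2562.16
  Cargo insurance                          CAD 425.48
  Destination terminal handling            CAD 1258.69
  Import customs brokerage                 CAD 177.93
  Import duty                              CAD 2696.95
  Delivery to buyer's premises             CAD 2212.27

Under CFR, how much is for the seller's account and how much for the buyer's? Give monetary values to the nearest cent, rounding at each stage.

Seller: CAD 21332.56; buyer: CAD 6771.32

CFR: the seller pays costs through ocean freight to the destination port, but not insurance.
Seller's account: goods 18080.30 + inland to port 394.39 + export clearance 295.71 + freight 2562.16 = 21332.56
Buyer's account: insurance 425.48 + destination terminal 1258.69 + brokerage 177.93 + duty 2696.95 + delivery 2212.27 = 6771.32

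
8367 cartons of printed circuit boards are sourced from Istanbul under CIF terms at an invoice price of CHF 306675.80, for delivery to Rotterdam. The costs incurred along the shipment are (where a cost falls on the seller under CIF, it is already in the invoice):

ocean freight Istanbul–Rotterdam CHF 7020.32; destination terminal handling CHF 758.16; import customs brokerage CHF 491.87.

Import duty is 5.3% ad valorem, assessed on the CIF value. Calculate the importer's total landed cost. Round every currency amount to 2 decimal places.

Total landed cost: CHF 324179.65

CIF: the seller pays costs through ocean freight and marine insurance to the destination port.
Already in the invoice (seller's account under CIF): freight — exclude.
The CIF price already equals the CIF value: 306675.80
Import duty = 306675.80 × 5.3% = 16253.82
Buyer bears: destination terminal 758.16 + brokerage 491.87 + duty 16253.82 = 17503.85
Landed cost = invoice 306675.80 + 17503.85 = 324179.65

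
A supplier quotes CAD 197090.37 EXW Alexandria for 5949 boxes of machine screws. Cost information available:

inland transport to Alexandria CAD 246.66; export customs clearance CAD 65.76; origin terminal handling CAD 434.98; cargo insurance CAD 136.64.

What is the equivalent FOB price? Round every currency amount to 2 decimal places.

Not relevant to the conversion: insurance — on the buyer under both terms; not part of either seller's price.
From EXW to FOB, the seller additionally bears: inland to port, export clearance, origin terminal.
FOB price = 197090.37 + 246.66 + 65.76 + 434.98 = 197837.77

FOB price: CAD 197837.77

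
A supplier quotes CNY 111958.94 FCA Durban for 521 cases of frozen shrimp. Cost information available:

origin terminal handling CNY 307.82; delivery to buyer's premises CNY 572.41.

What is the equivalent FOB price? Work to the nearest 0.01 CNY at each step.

Not relevant to the conversion: delivery — on the buyer under both terms; not part of either seller's price.
From FCA to FOB, the seller additionally bears: origin terminal.
FOB price = 111958.94 + 307.82 = 112266.76

FOB price: CNY 112266.76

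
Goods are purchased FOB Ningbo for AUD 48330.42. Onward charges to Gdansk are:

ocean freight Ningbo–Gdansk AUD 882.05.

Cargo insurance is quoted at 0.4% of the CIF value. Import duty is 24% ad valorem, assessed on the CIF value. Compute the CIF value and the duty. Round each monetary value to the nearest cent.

CIF value: AUD 49410.11; import duty: AUD 11858.43

Let C be the CIF value. C = FOB price + freight + 0.4% × C
C − 0.4% × C = 48330.42 + 882.05
0.996 × C = 49212.47
C = 49212.47 / 0.996 = 49410.11
Insurance premium = 0.4% × 49410.11 = 197.64
Import duty = 49410.11 × 24% = 11858.43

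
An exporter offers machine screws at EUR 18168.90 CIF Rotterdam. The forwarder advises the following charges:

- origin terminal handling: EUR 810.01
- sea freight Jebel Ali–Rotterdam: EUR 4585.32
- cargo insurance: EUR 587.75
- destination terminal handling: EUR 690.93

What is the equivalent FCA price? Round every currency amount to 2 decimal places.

FCA price: EUR 12185.82

Not relevant to the conversion: destination terminal — on the buyer under both terms; not part of either seller's price.
From CIF to FCA, the seller no longer bears: origin terminal, freight, insurance.
FCA price = 18168.90 − 810.01 − 4585.32 − 587.75 = 12185.82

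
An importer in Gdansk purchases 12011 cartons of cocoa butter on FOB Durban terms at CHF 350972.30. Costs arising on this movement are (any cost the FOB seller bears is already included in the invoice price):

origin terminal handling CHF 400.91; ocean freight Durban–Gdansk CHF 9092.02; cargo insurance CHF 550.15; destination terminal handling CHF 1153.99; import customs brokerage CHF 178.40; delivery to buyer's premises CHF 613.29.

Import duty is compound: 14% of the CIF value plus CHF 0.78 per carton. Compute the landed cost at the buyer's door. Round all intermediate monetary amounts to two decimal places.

Total landed cost: CHF 422414.76

FOB: the seller bears costs until goods are on board at the origin port; the buyer bears freight, insurance and all costs thereafter.
Already in the invoice (seller's account under FOB): origin terminal — exclude.
CIF value = FOB price + freight + insurance = 350972.30 + 9092.02 + 550.15 = 360614.47
Ad valorem component: 360614.47 × 14% = 50486.03
Specific component: 12011 × 0.78 = 9368.58
Import duty = 50486.03 + 9368.58 = 59854.61
Buyer bears: freight 9092.02 + insurance 550.15 + destination terminal 1153.99 + brokerage 178.40 + delivery 613.29 + duty 59854.61 = 71442.46
Landed cost = invoice 350972.30 + 71442.46 = 422414.76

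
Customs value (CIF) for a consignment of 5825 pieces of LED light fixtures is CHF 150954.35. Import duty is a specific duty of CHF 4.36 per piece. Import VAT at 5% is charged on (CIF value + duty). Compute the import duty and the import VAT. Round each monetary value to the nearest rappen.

Import duty: CHF 25397.00; import VAT: CHF 8817.57

Import duty = 5825 × 4.36 = 25397.00
VAT base = CIF + duty = 150954.35 + 25397.00 = 176351.35
Import VAT = 176351.35 × 5% = 8817.57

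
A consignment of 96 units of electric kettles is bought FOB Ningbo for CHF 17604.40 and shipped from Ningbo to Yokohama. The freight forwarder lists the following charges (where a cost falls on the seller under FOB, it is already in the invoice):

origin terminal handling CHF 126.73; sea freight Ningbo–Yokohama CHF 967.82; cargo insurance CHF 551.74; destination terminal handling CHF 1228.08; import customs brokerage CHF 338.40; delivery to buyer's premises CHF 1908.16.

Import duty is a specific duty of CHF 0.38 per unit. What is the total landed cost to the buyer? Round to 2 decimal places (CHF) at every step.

FOB: the seller bears costs until goods are on board at the origin port; the buyer bears freight, insurance and all costs thereafter.
Already in the invoice (seller's account under FOB): origin terminal — exclude.
CIF value = FOB price + freight + insurance = 17604.40 + 967.82 + 551.74 = 19123.96
Import duty = 96 × 0.38 = 36.48
Buyer bears: freight 967.82 + insurance 551.74 + destination terminal 1228.08 + brokerage 338.40 + delivery 1908.16 + duty 36.48 = 5030.68
Landed cost = invoice 17604.40 + 5030.68 = 22635.08

Total landed cost: CHF 22635.08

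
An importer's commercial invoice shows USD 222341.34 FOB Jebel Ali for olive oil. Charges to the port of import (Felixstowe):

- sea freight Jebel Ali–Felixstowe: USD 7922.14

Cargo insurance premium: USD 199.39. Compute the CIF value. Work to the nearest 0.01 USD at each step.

CIF value: USD 230462.87

CIF = FOB price + freight + insurance
CIF = 222341.34 + 7922.14 + 199.39 = 230462.87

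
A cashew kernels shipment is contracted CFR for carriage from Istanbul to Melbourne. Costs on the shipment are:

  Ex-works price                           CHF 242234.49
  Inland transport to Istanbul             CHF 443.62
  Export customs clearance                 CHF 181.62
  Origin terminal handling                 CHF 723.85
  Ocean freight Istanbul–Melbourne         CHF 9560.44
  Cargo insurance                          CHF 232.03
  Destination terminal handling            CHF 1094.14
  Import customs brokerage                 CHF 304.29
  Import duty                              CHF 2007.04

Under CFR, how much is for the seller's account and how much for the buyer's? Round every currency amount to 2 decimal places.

Seller: CHF 253144.02; buyer: CHF 3637.50

CFR: the seller pays costs through ocean freight to the destination port, but not insurance.
Seller's account: goods 242234.49 + inland to port 443.62 + export clearance 181.62 + origin terminal 723.85 + freight 9560.44 = 253144.02
Buyer's account: insurance 232.03 + destination terminal 1094.14 + brokerage 304.29 + duty 2007.04 = 3637.50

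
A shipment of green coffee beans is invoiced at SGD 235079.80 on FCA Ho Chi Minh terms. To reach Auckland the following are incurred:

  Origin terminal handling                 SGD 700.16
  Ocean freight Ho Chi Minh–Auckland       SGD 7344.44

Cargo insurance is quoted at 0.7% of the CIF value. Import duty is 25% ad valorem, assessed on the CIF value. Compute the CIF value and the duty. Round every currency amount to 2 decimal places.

Let C be the CIF value. C = FCA price + pre-shipment costs + freight + 0.7% × C
C − 0.7% × C = 235079.80 + 700.16 + 7344.44
0.993 × C = 243124.40
C = 243124.40 / 0.993 = 244838.27
Insurance premium = 0.7% × 244838.27 = 1713.87
Import duty = 244838.27 × 25% = 61209.57

CIF value: SGD 244838.27; import duty: SGD 61209.57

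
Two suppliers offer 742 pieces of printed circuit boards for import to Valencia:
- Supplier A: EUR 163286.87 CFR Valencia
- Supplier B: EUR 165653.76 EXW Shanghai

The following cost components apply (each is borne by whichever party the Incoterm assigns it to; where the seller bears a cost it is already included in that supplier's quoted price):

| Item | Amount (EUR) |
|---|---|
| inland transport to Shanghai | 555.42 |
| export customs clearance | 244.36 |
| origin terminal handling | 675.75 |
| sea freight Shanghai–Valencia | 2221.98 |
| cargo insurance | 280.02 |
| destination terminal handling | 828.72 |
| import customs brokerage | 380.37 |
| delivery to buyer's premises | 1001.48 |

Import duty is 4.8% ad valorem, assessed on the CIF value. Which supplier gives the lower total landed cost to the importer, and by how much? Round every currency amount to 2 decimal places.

Supplier A is cheaper by EUR 6355.49

Supplier A (CFR):
CIF value = CFR price + insurance = 163286.87 + 280.02 = 163566.89
Import duty = 163566.89 × 4.8% = 7851.21
Buyer bears (A): 280.02 + 828.72 + 380.37 + 1001.48 = 2490.59
Landed cost (A) = invoice 163286.87 + 2490.59 + duty 7851.21 = 173628.67
Supplier B (EXW):
CIF value = EXW price + inland to port + export clearance + origin terminal + freight + insurance = 165653.76 + 555.42 + 244.36 + 675.75 + 2221.98 + 280.02 = 169631.29
Import duty = 169631.29 × 4.8% = 8142.30
Buyer bears (B): 555.42 + 244.36 + 675.75 + 2221.98 + 280.02 + 828.72 + 380.37 + 1001.48 = 6188.10
Landed cost (B) = invoice 165653.76 + 6188.10 + duty 8142.30 = 179984.16
Difference = |173628.67 − 179984.16| = 6355.49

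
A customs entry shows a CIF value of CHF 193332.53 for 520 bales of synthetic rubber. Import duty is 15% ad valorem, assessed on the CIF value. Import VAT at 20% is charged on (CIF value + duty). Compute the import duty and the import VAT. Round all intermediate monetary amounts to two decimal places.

Import duty = 193332.53 × 15% = 28999.88
VAT base = CIF + duty = 193332.53 + 28999.88 = 222332.41
Import VAT = 222332.41 × 20% = 44466.48

Import duty: CHF 28999.88; import VAT: CHF 44466.48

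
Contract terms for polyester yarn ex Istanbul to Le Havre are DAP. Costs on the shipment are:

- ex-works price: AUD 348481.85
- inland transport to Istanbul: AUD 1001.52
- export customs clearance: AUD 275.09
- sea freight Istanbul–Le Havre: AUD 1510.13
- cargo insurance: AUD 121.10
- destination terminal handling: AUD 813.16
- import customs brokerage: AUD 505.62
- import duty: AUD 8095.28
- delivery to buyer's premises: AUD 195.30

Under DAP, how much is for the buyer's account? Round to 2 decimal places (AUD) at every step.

Buyer's account: AUD 8600.90

DAP: the seller bears all costs to the named destination except import duty and clearance.
Seller's account: goods 348481.85 + inland to port 1001.52 + export clearance 275.09 + freight 1510.13 + insurance 121.10 + destination terminal 813.16 + delivery 195.30 = 352398.15
Buyer's account: brokerage 505.62 + duty 8095.28 = 8600.90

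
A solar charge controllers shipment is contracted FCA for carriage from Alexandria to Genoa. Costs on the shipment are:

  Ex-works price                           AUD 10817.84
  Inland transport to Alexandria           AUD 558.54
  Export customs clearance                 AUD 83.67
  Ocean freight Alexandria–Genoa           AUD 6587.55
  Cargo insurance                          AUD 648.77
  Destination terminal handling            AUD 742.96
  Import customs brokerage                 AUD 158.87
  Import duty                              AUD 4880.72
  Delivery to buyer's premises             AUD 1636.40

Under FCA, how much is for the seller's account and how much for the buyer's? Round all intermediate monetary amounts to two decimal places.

Seller: AUD 11460.05; buyer: AUD 14655.27

FCA: the seller delivers export-cleared goods to the carrier; the buyer bears costs from that point.
Seller's account: goods 10817.84 + inland to port 558.54 + export clearance 83.67 = 11460.05
Buyer's account: freight 6587.55 + insurance 648.77 + destination terminal 742.96 + brokerage 158.87 + duty 4880.72 + delivery 1636.40 = 14655.27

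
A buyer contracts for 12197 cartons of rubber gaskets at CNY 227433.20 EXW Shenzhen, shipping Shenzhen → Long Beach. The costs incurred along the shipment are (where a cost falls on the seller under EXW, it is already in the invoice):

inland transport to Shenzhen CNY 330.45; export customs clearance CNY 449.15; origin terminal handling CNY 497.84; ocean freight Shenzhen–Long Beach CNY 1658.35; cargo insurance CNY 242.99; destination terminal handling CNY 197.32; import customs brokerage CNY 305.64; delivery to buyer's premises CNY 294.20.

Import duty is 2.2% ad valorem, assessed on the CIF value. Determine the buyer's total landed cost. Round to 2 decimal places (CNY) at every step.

Total landed cost: CNY 236482.60

EXW: the seller makes goods available at their premises; the buyer bears all onward costs.
CIF value = EXW price + inland to port + export clearance + origin terminal + freight + insurance = 227433.20 + 330.45 + 449.15 + 497.84 + 1658.35 + 242.99 = 230611.98
Import duty = 230611.98 × 2.2% = 5073.46
Buyer bears: inland to port 330.45 + export clearance 449.15 + origin terminal 497.84 + freight 1658.35 + insurance 242.99 + destination terminal 197.32 + brokerage 305.64 + delivery 294.20 + duty 5073.46 = 9049.40
Landed cost = invoice 227433.20 + 9049.40 = 236482.60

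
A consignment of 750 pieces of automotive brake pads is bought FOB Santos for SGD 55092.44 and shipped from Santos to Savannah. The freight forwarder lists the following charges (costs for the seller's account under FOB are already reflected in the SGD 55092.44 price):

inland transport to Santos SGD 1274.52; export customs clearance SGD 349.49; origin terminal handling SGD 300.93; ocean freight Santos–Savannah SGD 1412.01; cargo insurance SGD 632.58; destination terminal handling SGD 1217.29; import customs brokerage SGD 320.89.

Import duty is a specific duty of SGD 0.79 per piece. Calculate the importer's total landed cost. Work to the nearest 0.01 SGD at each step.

FOB: the seller bears costs until goods are on board at the origin port; the buyer bears freight, insurance and all costs thereafter.
Already in the invoice (seller's account under FOB): inland to port, export clearance, origin terminal — exclude.
CIF value = FOB price + freight + insurance = 55092.44 + 1412.01 + 632.58 = 57137.03
Import duty = 750 × 0.79 = 592.50
Buyer bears: freight 1412.01 + insurance 632.58 + destination terminal 1217.29 + brokerage 320.89 + duty 592.50 = 4175.27
Landed cost = invoice 55092.44 + 4175.27 = 59267.71

Total landed cost: SGD 59267.71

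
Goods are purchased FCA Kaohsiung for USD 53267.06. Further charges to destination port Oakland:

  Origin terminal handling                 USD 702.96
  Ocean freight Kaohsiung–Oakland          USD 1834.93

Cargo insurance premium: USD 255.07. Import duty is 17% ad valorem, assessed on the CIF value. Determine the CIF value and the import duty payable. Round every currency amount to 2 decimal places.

CIF = FCA price + pre-shipment costs + freight + insurance
CIF = 53267.06 + 702.96 + 1834.93 + 255.07 = 56060.02
Import duty = 56060.02 × 17% = 9530.20

CIF value: USD 56060.02; import duty: USD 9530.20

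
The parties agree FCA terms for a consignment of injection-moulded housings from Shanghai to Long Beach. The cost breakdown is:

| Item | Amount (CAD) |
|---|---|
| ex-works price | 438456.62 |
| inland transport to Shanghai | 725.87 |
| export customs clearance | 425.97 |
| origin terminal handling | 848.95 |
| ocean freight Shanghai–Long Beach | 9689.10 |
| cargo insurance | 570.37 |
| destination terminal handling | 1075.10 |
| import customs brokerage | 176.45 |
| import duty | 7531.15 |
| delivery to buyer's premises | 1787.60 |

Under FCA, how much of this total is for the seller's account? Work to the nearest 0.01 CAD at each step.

Seller's account: CAD 439608.46

FCA: the seller delivers export-cleared goods to the carrier; the buyer bears costs from that point.
Seller's account: goods 438456.62 + inland to port 725.87 + export clearance 425.97 = 439608.46
Buyer's account: origin terminal 848.95 + freight 9689.10 + insurance 570.37 + destination terminal 1075.10 + brokerage 176.45 + duty 7531.15 + delivery 1787.60 = 21678.72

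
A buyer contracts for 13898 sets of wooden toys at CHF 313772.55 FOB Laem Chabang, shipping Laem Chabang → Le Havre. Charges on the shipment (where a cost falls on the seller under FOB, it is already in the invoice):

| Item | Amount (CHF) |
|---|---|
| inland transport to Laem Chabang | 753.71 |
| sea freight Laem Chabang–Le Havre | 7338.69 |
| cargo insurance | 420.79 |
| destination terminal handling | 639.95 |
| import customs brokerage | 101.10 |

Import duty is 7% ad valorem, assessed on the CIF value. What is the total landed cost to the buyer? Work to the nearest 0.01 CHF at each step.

Total landed cost: CHF 344780.32

FOB: the seller bears costs until goods are on board at the origin port; the buyer bears freight, insurance and all costs thereafter.
Already in the invoice (seller's account under FOB): inland to port — exclude.
CIF value = FOB price + freight + insurance = 313772.55 + 7338.69 + 420.79 = 321532.03
Import duty = 321532.03 × 7% = 22507.24
Buyer bears: freight 7338.69 + insurance 420.79 + destination terminal 639.95 + brokerage 101.10 + duty 22507.24 = 31007.77
Landed cost = invoice 313772.55 + 31007.77 = 344780.32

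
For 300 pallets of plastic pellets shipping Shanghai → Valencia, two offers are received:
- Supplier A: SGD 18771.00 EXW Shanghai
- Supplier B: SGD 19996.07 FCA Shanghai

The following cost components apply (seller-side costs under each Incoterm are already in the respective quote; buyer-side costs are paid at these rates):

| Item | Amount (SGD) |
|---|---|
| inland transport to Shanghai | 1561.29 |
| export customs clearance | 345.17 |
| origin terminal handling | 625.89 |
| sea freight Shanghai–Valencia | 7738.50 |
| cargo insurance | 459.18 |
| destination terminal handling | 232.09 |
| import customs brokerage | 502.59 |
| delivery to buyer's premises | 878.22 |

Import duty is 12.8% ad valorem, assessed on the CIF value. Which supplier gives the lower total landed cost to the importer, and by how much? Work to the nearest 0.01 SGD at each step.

Supplier A (EXW):
CIF value = EXW price + inland to port + export clearance + origin terminal + freight + insurance = 18771.00 + 1561.29 + 345.17 + 625.89 + 7738.50 + 459.18 = 29501.03
Import duty = 29501.03 × 12.8% = 3776.13
Buyer bears (A): 1561.29 + 345.17 + 625.89 + 7738.50 + 459.18 + 232.09 + 502.59 + 878.22 = 12342.93
Landed cost (A) = invoice 18771.00 + 12342.93 + duty 3776.13 = 34890.06
Supplier B (FCA):
CIF value = FCA price + origin terminal + freight + insurance = 19996.07 + 625.89 + 7738.50 + 459.18 = 28819.64
Import duty = 28819.64 × 12.8% = 3688.91
Buyer bears (B): 625.89 + 7738.50 + 459.18 + 232.09 + 502.59 + 878.22 = 10436.47
Landed cost (B) = invoice 19996.07 + 10436.47 + duty 3688.91 = 34121.45
Difference = |34890.06 − 34121.45| = 768.61

Supplier B is cheaper by SGD 768.61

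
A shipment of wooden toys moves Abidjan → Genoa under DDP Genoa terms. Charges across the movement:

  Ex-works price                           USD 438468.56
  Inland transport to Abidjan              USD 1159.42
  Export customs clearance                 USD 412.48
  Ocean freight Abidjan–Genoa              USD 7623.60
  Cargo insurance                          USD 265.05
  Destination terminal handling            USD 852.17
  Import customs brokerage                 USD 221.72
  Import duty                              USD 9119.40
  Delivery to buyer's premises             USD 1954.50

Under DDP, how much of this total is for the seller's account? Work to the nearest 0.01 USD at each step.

DDP: the seller bears all costs including import duty.
Seller's account: goods 438468.56 + inland to port 1159.42 + export clearance 412.48 + freight 7623.60 + insurance 265.05 + destination terminal 852.17 + brokerage 221.72 + duty 9119.40 + delivery 1954.50 = 460076.90
Buyer's account: 0.00

Seller's account: USD 460076.90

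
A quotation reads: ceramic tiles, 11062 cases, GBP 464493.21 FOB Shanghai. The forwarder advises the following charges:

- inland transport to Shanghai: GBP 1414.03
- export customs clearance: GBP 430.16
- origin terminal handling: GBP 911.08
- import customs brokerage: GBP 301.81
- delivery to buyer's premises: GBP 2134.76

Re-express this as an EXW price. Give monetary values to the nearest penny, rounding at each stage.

Not relevant to the conversion: delivery, brokerage — on the buyer under both terms; not part of either seller's price.
From FOB to EXW, the seller no longer bears: inland to port, export clearance, origin terminal.
EXW price = 464493.21 − 1414.03 − 430.16 − 911.08 = 461737.94

EXW price: GBP 461737.94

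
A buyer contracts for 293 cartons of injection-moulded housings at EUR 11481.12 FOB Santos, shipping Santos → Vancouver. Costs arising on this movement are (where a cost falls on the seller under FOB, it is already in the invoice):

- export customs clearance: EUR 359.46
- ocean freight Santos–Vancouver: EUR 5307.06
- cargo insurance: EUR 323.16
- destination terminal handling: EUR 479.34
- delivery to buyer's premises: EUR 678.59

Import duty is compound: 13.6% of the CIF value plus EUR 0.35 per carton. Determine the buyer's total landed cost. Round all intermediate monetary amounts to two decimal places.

FOB: the seller bears costs until goods are on board at the origin port; the buyer bears freight, insurance and all costs thereafter.
Already in the invoice (seller's account under FOB): export clearance — exclude.
CIF value = FOB price + freight + insurance = 11481.12 + 5307.06 + 323.16 = 17111.34
Ad valorem component: 17111.34 × 13.6% = 2327.14
Specific component: 293 × 0.35 = 102.55
Import duty = 2327.14 + 102.55 = 2429.69
Buyer bears: freight 5307.06 + insurance 323.16 + destination terminal 479.34 + delivery 678.59 + duty 2429.69 = 9217.84
Landed cost = invoice 11481.12 + 9217.84 = 20698.96

Total landed cost: EUR 20698.96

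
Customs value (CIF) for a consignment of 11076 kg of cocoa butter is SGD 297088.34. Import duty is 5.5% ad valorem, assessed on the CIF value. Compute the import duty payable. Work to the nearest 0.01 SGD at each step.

Import duty: SGD 16339.86

Import duty = 297088.34 × 5.5% = 16339.86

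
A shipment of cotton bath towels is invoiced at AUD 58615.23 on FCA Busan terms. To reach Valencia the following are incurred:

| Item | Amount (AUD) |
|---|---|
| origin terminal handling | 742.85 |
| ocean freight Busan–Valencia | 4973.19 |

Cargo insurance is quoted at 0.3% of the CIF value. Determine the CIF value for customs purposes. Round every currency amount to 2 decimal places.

CIF value: AUD 64524.84

Let C be the CIF value. C = FCA price + pre-shipment costs + freight + 0.3% × C
C − 0.3% × C = 58615.23 + 742.85 + 4973.19
0.997 × C = 64331.27
C = 64331.27 / 0.997 = 64524.84
Insurance premium = 0.3% × 64524.84 = 193.57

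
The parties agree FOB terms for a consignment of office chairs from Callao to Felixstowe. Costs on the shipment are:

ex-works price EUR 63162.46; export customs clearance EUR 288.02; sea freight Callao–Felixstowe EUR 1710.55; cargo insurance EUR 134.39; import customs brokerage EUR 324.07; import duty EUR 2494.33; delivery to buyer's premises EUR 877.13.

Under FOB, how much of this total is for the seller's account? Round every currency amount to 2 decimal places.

Seller's account: EUR 63450.48

FOB: the seller bears costs until goods are on board at the origin port; the buyer bears freight, insurance and all costs thereafter.
Seller's account: goods 63162.46 + export clearance 288.02 = 63450.48
Buyer's account: freight 1710.55 + insurance 134.39 + brokerage 324.07 + duty 2494.33 + delivery 877.13 = 5540.47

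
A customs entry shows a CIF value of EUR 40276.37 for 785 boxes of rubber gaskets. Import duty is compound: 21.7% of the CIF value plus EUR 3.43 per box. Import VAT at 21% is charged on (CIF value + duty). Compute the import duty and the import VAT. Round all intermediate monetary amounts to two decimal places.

Import duty: EUR 11432.52; import VAT: EUR 10858.87

Ad valorem component: 40276.37 × 21.7% = 8739.97
Specific component: 785 × 3.43 = 2692.55
Import duty = 8739.97 + 2692.55 = 11432.52
VAT base = CIF + duty = 40276.37 + 11432.52 = 51708.89
Import VAT = 51708.89 × 21% = 10858.87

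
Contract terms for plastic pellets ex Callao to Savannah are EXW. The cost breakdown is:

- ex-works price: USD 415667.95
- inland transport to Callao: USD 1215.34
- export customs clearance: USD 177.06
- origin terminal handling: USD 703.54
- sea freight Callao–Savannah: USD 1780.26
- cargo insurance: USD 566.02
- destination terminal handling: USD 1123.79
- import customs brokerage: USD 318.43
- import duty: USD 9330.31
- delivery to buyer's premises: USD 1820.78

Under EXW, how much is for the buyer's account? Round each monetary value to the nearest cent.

EXW: the seller makes goods available at their premises; the buyer bears all onward costs.
Seller's account: goods 415667.95 = 415667.95
Buyer's account: inland to port 1215.34 + export clearance 177.06 + origin terminal 703.54 + freight 1780.26 + insurance 566.02 + destination terminal 1123.79 + brokerage 318.43 + duty 9330.31 + delivery 1820.78 = 17035.53

Buyer's account: USD 17035.53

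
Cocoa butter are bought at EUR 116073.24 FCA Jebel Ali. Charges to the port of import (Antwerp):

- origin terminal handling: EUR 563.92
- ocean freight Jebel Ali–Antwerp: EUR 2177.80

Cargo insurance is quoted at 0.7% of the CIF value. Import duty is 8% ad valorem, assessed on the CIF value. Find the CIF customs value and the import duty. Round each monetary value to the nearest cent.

CIF value: EUR 119652.53; import duty: EUR 9572.20

Let C be the CIF value. C = FCA price + pre-shipment costs + freight + 0.7% × C
C − 0.7% × C = 116073.24 + 563.92 + 2177.80
0.993 × C = 118814.96
C = 118814.96 / 0.993 = 119652.53
Insurance premium = 0.7% × 119652.53 = 837.57
Import duty = 119652.53 × 8% = 9572.20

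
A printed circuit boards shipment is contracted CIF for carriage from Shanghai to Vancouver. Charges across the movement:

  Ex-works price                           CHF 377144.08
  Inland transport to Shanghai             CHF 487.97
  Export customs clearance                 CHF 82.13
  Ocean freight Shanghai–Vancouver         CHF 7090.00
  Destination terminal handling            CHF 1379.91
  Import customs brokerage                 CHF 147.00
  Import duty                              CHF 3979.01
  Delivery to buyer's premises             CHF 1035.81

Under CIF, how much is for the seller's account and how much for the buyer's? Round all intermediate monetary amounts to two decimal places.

CIF: the seller pays costs through ocean freight and marine insurance to the destination port.
Seller's account: goods 377144.08 + inland to port 487.97 + export clearance 82.13 + freight 7090.00 = 384804.18
Buyer's account: destination terminal 1379.91 + brokerage 147.00 + duty 3979.01 + delivery 1035.81 = 6541.73

Seller: CHF 384804.18; buyer: CHF 6541.73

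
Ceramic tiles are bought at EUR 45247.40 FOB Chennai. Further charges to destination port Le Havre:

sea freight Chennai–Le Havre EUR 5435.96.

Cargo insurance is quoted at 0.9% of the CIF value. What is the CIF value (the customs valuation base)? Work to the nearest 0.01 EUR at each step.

CIF value: EUR 51143.65

Let C be the CIF value. C = FOB price + freight + 0.9% × C
C − 0.9% × C = 45247.40 + 5435.96
0.991 × C = 50683.36
C = 50683.36 / 0.991 = 51143.65
Insurance premium = 0.9% × 51143.65 = 460.29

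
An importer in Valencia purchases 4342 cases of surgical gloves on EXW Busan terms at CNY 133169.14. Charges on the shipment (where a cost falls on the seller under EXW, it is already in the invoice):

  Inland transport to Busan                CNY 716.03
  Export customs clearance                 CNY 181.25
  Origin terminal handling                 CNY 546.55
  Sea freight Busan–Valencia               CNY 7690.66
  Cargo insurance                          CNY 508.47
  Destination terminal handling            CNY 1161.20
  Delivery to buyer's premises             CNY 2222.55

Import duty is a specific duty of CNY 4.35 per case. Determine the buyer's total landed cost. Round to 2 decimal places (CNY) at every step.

EXW: the seller makes goods available at their premises; the buyer bears all onward costs.
CIF value = EXW price + inland to port + export clearance + origin terminal + freight + insurance = 133169.14 + 716.03 + 181.25 + 546.55 + 7690.66 + 508.47 = 142812.10
Import duty = 4342 × 4.35 = 18887.70
Buyer bears: inland to port 716.03 + export clearance 181.25 + origin terminal 546.55 + freight 7690.66 + insurance 508.47 + destination terminal 1161.20 + delivery 2222.55 + duty 18887.70 = 31914.41
Landed cost = invoice 133169.14 + 31914.41 = 165083.55

Total landed cost: CNY 165083.55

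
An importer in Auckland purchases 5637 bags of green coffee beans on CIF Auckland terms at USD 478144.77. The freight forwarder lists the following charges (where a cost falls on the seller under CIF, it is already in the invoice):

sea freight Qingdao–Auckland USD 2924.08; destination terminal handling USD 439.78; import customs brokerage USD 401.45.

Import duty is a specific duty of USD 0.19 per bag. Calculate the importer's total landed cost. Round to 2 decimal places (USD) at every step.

Total landed cost: USD 480057.03

CIF: the seller pays costs through ocean freight and marine insurance to the destination port.
Already in the invoice (seller's account under CIF): freight — exclude.
The CIF price already equals the CIF value: 478144.77
Import duty = 5637 × 0.19 = 1071.03
Buyer bears: destination terminal 439.78 + brokerage 401.45 + duty 1071.03 = 1912.26
Landed cost = invoice 478144.77 + 1912.26 = 480057.03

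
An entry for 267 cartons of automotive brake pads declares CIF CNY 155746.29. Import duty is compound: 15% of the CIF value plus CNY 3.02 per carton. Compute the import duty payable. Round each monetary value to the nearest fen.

Ad valorem component: 155746.29 × 15% = 23361.94
Specific component: 267 × 3.02 = 806.34
Import duty = 23361.94 + 806.34 = 24168.28

Import duty: CNY 24168.28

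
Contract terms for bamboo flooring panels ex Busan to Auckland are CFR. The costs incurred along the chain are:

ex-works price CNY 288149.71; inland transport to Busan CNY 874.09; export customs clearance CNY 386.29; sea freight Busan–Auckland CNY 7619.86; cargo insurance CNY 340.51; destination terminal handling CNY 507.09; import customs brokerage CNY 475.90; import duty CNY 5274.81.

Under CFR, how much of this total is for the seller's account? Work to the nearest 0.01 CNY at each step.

Seller's account: CNY 297029.95

CFR: the seller pays costs through ocean freight to the destination port, but not insurance.
Seller's account: goods 288149.71 + inland to port 874.09 + export clearance 386.29 + freight 7619.86 = 297029.95
Buyer's account: insurance 340.51 + destination terminal 507.09 + brokerage 475.90 + duty 5274.81 = 6598.31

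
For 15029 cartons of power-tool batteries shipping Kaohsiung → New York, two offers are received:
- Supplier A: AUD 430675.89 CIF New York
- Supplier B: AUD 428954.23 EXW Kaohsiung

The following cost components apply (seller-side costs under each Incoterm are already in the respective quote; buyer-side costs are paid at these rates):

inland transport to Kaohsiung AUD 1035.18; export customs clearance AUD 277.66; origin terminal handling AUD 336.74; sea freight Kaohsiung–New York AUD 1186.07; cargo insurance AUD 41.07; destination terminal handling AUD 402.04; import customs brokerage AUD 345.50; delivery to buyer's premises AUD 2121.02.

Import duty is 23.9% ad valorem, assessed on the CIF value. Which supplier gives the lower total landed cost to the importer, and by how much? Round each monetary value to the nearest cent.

Supplier A is cheaper by AUD 1431.12

Supplier A (CIF):
The CIF price already equals the CIF value: 430675.89
Import duty = 430675.89 × 23.9% = 102931.54
Buyer bears (A): 402.04 + 345.50 + 2121.02 = 2868.56
Landed cost (A) = invoice 430675.89 + 2868.56 + duty 102931.54 = 536475.99
Supplier B (EXW):
CIF value = EXW price + inland to port + export clearance + origin terminal + freight + insurance = 428954.23 + 1035.18 + 277.66 + 336.74 + 1186.07 + 41.07 = 431830.95
Import duty = 431830.95 × 23.9% = 103207.60
Buyer bears (B): 1035.18 + 277.66 + 336.74 + 1186.07 + 41.07 + 402.04 + 345.50 + 2121.02 = 5745.28
Landed cost (B) = invoice 428954.23 + 5745.28 + duty 103207.60 = 537907.11
Difference = |536475.99 − 537907.11| = 1431.12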